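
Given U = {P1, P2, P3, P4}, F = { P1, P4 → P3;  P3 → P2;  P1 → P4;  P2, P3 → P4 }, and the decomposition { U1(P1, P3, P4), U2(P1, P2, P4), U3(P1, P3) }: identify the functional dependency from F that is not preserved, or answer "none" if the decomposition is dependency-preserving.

P3 → P2

Check P3 → P2: no single fragment contains all of {P2, P3}, and the restricted closure of {P3} across the fragments never reaches {P2}.
P1, P4 → P3 is preserved.
P1 → P4 is preserved.
P2, P3 → P4 is preserved.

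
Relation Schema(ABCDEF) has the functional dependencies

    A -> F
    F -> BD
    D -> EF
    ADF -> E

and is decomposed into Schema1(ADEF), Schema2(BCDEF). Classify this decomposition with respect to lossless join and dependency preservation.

Lossless test: (DEF)⁺ = {BDEF}, which is a superkey of neither fragment — lossy.
Dependency preservation: every FD's attributes lie within a single fragment, so each can be enforced locally — preserved.

lossy but dependency-preserving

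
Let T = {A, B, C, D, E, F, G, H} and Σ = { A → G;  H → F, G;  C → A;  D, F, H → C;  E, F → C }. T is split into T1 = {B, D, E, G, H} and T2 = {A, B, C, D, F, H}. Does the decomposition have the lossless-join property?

Common attributes: T1 ∩ T2 = {B, D, H}.
Closure of {B, D, H}: H → F, G applies, adding F, G; D, F, H → C applies, adding C; C → A applies, adding A. So (B, D, H)⁺ = {A, B, C, D, F, G, H}.
This closure contains every attribute of T2, so T1 ∩ T2 → T2. The join is lossless.

Yes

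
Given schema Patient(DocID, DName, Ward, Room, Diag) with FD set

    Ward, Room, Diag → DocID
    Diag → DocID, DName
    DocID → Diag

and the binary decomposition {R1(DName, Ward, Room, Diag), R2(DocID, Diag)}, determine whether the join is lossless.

Yes

Common attributes: R1 ∩ R2 = {Diag}.
Closure of {Diag}: Diag → DocID, DName applies, adding DocID, DName. So (Diag)⁺ = {DocID, DName, Diag}.
This closure contains every attribute of R2, so R1 ∩ R2 → R2. The join is lossless.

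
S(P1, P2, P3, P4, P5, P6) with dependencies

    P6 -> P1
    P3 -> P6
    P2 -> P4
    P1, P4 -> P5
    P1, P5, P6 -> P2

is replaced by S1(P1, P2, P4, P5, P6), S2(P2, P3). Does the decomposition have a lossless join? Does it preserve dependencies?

lossy and not dependency-preserving

Lossless test: (P2)⁺ = {P2, P4}, which is a superkey of neither fragment — lossy.
Dependency preservation: the restricted closure of {P3} across the fragments never reaches {P6}, so P3 → P6 cannot be enforced without a join — not preserved.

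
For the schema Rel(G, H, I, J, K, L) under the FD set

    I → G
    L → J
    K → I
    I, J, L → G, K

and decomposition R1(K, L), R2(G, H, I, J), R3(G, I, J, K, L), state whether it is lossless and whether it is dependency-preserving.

lossy but dependency-preserving

Lossless test (chase): Rows 1 and 3 agree on L; apply L→J and equate their J entries. Rows 1 and 3 agree on K; apply K→I and equate their I entries. Rows 1 and 3 agree on I, J, L; apply I, J, L→G, K and equate their G, K entries. No row becomes fully distinguished — the join is lossy.
Dependency preservation: every FD's attributes lie within a single fragment, so each can be enforced locally — preserved.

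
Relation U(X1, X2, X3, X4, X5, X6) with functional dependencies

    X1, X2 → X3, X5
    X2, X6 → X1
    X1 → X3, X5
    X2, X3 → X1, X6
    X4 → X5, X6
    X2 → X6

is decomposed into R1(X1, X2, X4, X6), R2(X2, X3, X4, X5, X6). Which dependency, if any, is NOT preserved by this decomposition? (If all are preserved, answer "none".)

Check X1 → X3, X5: no single fragment contains all of {X1, X3, X5}, and the restricted closure of {X1} across the fragments never reaches {X3, X5}.
X1, X2 → X3, X5 is preserved.
X2, X6 → X1 is preserved.
X2, X3 → X1, X6 is preserved.
X4 → X5, X6 is preserved.
X2 → X6 is preserved.

X1 → X3, X5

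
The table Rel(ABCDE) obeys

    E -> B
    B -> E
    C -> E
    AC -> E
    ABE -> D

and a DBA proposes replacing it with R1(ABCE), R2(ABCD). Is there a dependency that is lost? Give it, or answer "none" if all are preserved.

none

E → B lies within R1.
B → E lies within R1.
C → E lies within R1.
AC → E lies within R1.
ABE → D: restricted closure across fragments reaches D.
Every dependency is enforceable on the fragments, so the decomposition is dependency-preserving.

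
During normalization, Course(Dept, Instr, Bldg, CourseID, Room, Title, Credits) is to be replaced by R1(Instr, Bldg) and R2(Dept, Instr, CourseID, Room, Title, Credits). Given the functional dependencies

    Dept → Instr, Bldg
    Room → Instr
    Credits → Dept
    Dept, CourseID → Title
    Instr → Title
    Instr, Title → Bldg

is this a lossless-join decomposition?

Common attributes: R1 ∩ R2 = {Instr}.
Closure of {Instr}: Instr → Title applies, adding Title; Instr, Title → Bldg applies, adding Bldg. So (Instr)⁺ = {Instr, Bldg, Title}.
This closure contains every attribute of R1, so R1 ∩ R2 → R1. The join is lossless.

Yes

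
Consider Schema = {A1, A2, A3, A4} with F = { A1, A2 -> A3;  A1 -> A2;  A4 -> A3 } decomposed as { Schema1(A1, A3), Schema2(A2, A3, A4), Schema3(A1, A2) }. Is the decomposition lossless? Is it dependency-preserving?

Lossless test (chase): Rows 1 and 3 agree on A1; apply A1→A2 and equate their A2 entries. Rows 1 and 3 agree on A1, A2; apply A1, A2→A3 and equate their A3 entries. No row becomes fully distinguished — the join is lossy.
Dependency preservation: A1, A2 → A3 is not contained in any single fragment, but the restricted closure of its left-hand side across the fragments still reaches the right-hand side; the remaining FDs each lie inside some fragment. All dependencies are preserved.

lossy but dependency-preserving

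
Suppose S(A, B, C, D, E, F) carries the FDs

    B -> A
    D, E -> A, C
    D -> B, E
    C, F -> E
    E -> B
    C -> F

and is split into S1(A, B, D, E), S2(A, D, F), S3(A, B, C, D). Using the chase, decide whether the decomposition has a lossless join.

Chase test. Columns are A, B, C, D, E, F; row i has aⱼ where attribute j ∈ Si, else bᵢⱼ.
Initial tableau (one row per fragment):
  row 1: a1 a2 b13 a4 a5 b16
  row 2: a1 b22 b23 a4 b25 a6
  row 3: a1 a2 a3 a4 b35 b36
Rows 1 and 2 agree on D; apply D→B, E and equate their B, E entries.
Rows 1 and 3 agree on D; apply D→B, E and equate their B, E entries.
Rows 1 and 2 agree on D, E; apply D, E→A, C and equate their A, C entries.
Rows 1 and 3 agree on D, E; apply D, E→A, C and equate their A, C entries.
Rows 1 and 2 agree on C; apply C→F and equate their F entries.
Rows 1 and 3 agree on C; apply C→F and equate their F entries.
Row 1 is now all distinguished symbols — the join is lossless.

Yes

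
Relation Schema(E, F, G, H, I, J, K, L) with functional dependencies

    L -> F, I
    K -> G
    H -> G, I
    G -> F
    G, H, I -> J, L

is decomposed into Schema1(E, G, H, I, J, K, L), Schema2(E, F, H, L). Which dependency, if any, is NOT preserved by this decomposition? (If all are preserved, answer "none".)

Check G → F: no single fragment contains all of {F, G}, and the restricted closure of {G} across the fragments never reaches {F}.
L → F, I is preserved.
K → G is preserved.
H → G, I is preserved.
G, H, I → J, L is preserved.

G -> F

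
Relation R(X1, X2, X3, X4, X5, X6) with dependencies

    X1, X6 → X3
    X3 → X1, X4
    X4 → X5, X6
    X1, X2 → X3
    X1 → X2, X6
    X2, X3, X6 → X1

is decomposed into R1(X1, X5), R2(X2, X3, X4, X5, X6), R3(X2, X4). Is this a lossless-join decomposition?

Chase test. Columns are X1, X2, X3, X4, X5, X6; row i has aⱼ where attribute j ∈ Ri, else bᵢⱼ.
Initial tableau (one row per fragment):
  row 1: a1 b12 b13 b14 a5 b16
  row 2: b21 a2 a3 a4 a5 a6
  row 3: b31 a2 b33 a4 b35 b36
Rows 2 and 3 agree on X4; apply X4→X5, X6 and equate their X5, X6 entries.
No row becomes fully distinguished — the join is lossy.

No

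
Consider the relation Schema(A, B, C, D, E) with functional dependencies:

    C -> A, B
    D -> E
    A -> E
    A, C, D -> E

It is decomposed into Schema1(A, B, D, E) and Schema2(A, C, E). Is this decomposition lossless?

No

Common attributes: Schema1 ∩ Schema2 = {A, E}.
No dependency enlarges {A, E}, so (A, E)⁺ = {A, E}.
The closure contains neither all of Schema1 = {A, B, D, E} nor all of Schema2 = {A, C, E}, so the common attributes are not a superkey of either fragment. The join is lossy.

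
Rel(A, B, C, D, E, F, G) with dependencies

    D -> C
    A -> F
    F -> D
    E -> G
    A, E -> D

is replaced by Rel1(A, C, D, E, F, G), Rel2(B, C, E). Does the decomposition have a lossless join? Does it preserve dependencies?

Lossless test: (C, E)⁺ = {C, E, G}, which is a superkey of neither fragment — lossy.
Dependency preservation: every FD's attributes lie within a single fragment, so each can be enforced locally — preserved.

lossy but dependency-preserving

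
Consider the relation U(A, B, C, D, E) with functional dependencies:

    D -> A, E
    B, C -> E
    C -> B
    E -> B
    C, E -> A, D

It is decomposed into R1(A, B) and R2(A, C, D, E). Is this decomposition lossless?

Common attributes: R1 ∩ R2 = {A}.
No dependency enlarges {A}, so (A)⁺ = {A}.
The closure contains neither all of R1 = {A, B} nor all of R2 = {A, C, D, E}, so the common attributes are not a superkey of either fragment. The join is lossy.

No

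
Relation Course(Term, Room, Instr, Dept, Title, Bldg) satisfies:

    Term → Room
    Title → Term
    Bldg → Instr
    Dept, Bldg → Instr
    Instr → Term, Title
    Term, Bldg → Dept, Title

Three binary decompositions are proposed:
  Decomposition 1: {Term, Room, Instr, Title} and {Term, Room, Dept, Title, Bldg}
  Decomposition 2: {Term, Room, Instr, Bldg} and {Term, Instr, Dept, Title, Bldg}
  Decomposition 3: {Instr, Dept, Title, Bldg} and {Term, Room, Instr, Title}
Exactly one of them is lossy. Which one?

Decomposition 1

Decomposition 1: common = {Term, Room, Title}, closure = {Term, Room, Title} → lossy.
Decomposition 2: common = {Term, Instr, Bldg}, closure = {Term, Room, Instr, Dept, Title, Bldg} → lossless.
Decomposition 3: common = {Instr, Title}, closure = {Term, Room, Instr, Title} → lossless.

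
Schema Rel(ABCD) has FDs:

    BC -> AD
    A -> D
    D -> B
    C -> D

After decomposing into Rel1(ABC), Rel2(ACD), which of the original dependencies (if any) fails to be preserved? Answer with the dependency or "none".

D -> B

Check D → B: no single fragment contains all of {BD}, and the restricted closure of {D} across the fragments never reaches {B}.
BC → AD is preserved.
A → D is preserved.
C → D is preserved.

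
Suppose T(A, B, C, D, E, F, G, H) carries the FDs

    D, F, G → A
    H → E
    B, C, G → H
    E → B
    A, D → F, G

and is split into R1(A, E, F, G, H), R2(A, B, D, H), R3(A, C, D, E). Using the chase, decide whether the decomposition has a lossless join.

Chase test. Columns are A, B, C, D, E, F, G, H; row i has aⱼ where attribute j ∈ Ri, else bᵢⱼ.
Initial tableau (one row per fragment):
  row 1: a1 b12 b13 b14 a5 a6 a7 a8
  row 2: a1 a2 b23 a4 b25 b26 b27 a8
  row 3: a1 b32 a3 a4 a5 b36 b37 b38
Rows 1 and 2 agree on H; apply H→E and equate their E entries.
Rows 1 and 2 agree on E; apply E→B and equate their B entries.
Rows 1 and 3 agree on E; apply E→B and equate their B entries.
Rows 2 and 3 agree on A, D; apply A, D→F, G and equate their F, G entries.
No row becomes fully distinguished — the join is lossy.

No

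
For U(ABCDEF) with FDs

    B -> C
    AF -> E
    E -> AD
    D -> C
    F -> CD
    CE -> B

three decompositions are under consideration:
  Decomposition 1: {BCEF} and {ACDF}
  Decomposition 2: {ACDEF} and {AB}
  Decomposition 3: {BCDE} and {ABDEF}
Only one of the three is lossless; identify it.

Decomposition 1: common = {CF}, closure = {CDF} → lossy.
Decomposition 2: common = {A}, closure = {A} → lossy.
Decomposition 3: common = {BDE}, closure = {ABCDE} → lossless.

Decomposition 3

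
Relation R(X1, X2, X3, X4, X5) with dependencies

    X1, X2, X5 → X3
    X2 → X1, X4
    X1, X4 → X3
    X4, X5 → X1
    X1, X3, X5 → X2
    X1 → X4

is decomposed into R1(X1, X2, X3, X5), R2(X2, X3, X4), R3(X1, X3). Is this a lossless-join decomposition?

Chase test. Columns are X1, X2, X3, X4, X5; row i has aⱼ where attribute j ∈ Ri, else bᵢⱼ.
Initial tableau (one row per fragment):
  row 1: a1 a2 a3 b14 a5
  row 2: b21 a2 a3 a4 b25
  row 3: a1 b32 a3 b34 b35
Rows 1 and 2 agree on X2; apply X2→X1, X4 and equate their X1, X4 entries.
Rows 1 and 3 agree on X1; apply X1→X4 and equate their X4 entries.
Row 1 is now all distinguished symbols — the join is lossless.

Yes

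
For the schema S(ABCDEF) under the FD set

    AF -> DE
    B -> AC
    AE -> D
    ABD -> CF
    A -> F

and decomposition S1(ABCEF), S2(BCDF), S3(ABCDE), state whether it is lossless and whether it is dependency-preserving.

Lossless test (chase): Rows 1 and 2 agree on B; apply B→AC and equate their AC entries. Rows 1 and 3 agree on AE; apply AE→D and equate their D entries. Rows 1 and 3 agree on ABD; apply ABD→CF and equate their CF entries. Rows 1 and 2 agree on AF; apply AF→DE and equate their DE entries. Row 1 is now all distinguished symbols — the join is lossless.
Dependency preservation: AF → DE; ABD → CF are not contained in any single fragment, but the restricted closure of each left-hand side across the fragments still reaches the right-hand side; the remaining FDs each lie inside some fragment. All dependencies are preserved.

lossless and dependency-preserving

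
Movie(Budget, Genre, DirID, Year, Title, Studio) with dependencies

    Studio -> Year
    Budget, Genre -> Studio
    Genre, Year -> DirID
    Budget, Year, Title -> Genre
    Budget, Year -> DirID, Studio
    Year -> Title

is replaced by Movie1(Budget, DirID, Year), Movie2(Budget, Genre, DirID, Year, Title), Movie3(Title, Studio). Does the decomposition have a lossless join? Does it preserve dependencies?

Lossless test (chase): Rows 1 and 2 agree on Budget, Year; apply Budget, Year→DirID, Studio and equate their DirID, Studio entries. Rows 1 and 2 agree on Year; apply Year→Title and equate their Title entries. Rows 1 and 2 agree on Budget, Year, Title; apply Budget, Year, Title→Genre and equate their Genre entries. No row becomes fully distinguished — the join is lossy.
Dependency preservation: the restricted closure of {Studio} across the fragments never reaches {Year}, so Studio → Year cannot be enforced without a join — not preserved.

lossy and not dependency-preserving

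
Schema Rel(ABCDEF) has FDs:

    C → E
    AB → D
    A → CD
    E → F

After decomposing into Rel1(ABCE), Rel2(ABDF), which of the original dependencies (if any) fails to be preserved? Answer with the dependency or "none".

E → F

Check E → F: no single fragment contains all of {EF}, and the restricted closure of {E} across the fragments never reaches {F}.
C → E is preserved.
AB → D is preserved.
A → CD is preserved.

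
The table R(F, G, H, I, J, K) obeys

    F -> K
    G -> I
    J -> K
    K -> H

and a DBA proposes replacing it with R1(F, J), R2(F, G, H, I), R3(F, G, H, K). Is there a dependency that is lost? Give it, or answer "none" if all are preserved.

J -> K

Check J → K: no single fragment contains all of {J, K}, and the restricted closure of {J} across the fragments never reaches {K}.
F → K is preserved.
G → I is preserved.
K → H is preserved.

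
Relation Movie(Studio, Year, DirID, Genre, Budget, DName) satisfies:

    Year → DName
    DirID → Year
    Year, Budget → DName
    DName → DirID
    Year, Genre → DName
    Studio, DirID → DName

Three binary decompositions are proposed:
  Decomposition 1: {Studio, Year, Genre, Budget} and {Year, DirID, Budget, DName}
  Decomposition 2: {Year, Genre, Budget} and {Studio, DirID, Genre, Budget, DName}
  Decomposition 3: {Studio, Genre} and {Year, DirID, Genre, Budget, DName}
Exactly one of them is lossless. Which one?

Decomposition 1

Decomposition 1: common = {Year, Budget}, closure = {Year, DirID, Budget, DName} → lossless.
Decomposition 2: common = {Genre, Budget}, closure = {Genre, Budget} → lossy.
Decomposition 3: common = {Genre}, closure = {Genre} → lossy.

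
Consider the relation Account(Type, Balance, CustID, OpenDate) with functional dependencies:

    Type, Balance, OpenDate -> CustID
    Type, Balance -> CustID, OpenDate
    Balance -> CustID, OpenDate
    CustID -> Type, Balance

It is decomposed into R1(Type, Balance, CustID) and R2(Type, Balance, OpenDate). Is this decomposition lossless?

Common attributes: R1 ∩ R2 = {Type, Balance}.
Closure of {Type, Balance}: Type, Balance → CustID, OpenDate applies, adding CustID, OpenDate. So (Type, Balance)⁺ = {Type, Balance, CustID, OpenDate}.
This closure contains every attribute of R1, so R1 ∩ R2 → R1. The join is lossless.

Yes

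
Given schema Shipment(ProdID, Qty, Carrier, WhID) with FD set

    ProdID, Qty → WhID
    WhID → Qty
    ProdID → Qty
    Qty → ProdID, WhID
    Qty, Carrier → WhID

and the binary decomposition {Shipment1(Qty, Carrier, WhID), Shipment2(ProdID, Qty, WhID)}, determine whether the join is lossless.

Common attributes: Shipment1 ∩ Shipment2 = {Qty, WhID}.
Closure of {Qty, WhID}: Qty → ProdID, WhID applies, adding ProdID. So (Qty, WhID)⁺ = {ProdID, Qty, WhID}.
This closure contains every attribute of Shipment2, so Shipment1 ∩ Shipment2 → Shipment2. The join is lossless.

Yes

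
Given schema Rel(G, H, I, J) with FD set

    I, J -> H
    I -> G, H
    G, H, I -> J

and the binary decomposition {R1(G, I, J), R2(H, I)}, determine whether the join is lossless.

Common attributes: R1 ∩ R2 = {I}.
Closure of {I}: I → G, H applies, adding G, H; G, H, I → J applies, adding J. So (I)⁺ = {G, H, I, J}.
This closure contains every attribute of R1, so R1 ∩ R2 → R1. The join is lossless.

Yes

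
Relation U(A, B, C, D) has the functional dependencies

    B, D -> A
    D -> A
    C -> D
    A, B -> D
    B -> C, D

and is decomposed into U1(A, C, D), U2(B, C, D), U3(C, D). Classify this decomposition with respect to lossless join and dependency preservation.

Lossless test (chase): Rows 1 and 2 agree on D; apply D→A and equate their A entries. Rows 1 and 3 agree on D; apply D→A and equate their A entries. Row 2 is now all distinguished symbols — the join is lossless.
Dependency preservation: B, D → A; A, B → D are not contained in any single fragment, but the restricted closure of each left-hand side across the fragments still reaches the right-hand side; the remaining FDs each lie inside some fragment. All dependencies are preserved.

lossless and dependency-preserving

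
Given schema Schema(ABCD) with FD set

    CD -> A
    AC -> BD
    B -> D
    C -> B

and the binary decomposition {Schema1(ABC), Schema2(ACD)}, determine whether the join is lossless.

Common attributes: Schema1 ∩ Schema2 = {AC}.
Closure of {AC}: AC → BD applies, adding BD. So (AC)⁺ = {ABCD}.
This closure contains every attribute of Schema1, so Schema1 ∩ Schema2 → Schema1. The join is lossless.

Yes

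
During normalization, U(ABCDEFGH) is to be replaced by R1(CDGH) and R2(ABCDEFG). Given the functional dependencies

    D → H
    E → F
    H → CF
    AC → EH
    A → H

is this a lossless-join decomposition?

Common attributes: R1 ∩ R2 = {CDG}.
Closure of {CDG}: D → H applies, adding H; H → CF applies, adding F. So (CDG)⁺ = {CDFGH}.
This closure contains every attribute of R1, so R1 ∩ R2 → R1. The join is lossless.

Yes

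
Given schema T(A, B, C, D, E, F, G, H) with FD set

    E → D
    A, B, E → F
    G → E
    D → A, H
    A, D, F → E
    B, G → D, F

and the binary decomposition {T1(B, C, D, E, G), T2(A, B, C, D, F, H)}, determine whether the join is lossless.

Common attributes: T1 ∩ T2 = {B, C, D}.
Closure of {B, C, D}: D → A, H applies, adding A, H. So (B, C, D)⁺ = {A, B, C, D, H}.
The closure contains neither all of T1 = {B, C, D, E, G} nor all of T2 = {A, B, C, D, F, H}, so the common attributes are not a superkey of either fragment. The join is lossy.

No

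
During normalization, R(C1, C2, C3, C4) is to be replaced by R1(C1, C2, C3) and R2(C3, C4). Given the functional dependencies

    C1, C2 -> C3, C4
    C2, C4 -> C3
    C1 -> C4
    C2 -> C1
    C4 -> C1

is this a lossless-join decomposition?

Common attributes: R1 ∩ R2 = {C3}.
No dependency enlarges {C3}, so (C3)⁺ = {C3}.
The closure contains neither all of R1 = {C1, C2, C3} nor all of R2 = {C3, C4}, so the common attributes are not a superkey of either fragment. The join is lossy.

No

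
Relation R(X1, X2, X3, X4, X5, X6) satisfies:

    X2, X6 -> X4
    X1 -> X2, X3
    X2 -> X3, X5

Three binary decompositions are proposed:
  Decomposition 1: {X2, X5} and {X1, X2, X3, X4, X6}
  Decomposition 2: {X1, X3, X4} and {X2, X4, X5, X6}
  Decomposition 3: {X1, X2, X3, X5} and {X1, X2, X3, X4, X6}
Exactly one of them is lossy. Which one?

Decomposition 2

Decomposition 1: common = {X2}, closure = {X2, X3, X5} → lossless.
Decomposition 2: common = {X4}, closure = {X4} → lossy.
Decomposition 3: common = {X1, X2, X3}, closure = {X1, X2, X3, X5} → lossless.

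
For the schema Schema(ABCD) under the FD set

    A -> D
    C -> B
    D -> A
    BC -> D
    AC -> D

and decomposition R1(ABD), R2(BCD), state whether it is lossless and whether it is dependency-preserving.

Lossless test: (BD)⁺ = {ABD}, which contains all of one fragment — lossless.
Dependency preservation: AC → D is not contained in any single fragment, but the restricted closure of its left-hand side across the fragments still reaches the right-hand side; the remaining FDs each lie inside some fragment. All dependencies are preserved.

lossless and dependency-preserving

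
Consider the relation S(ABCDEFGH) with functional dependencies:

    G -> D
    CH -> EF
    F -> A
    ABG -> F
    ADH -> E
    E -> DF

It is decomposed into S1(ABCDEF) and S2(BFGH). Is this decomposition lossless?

Common attributes: S1 ∩ S2 = {BF}.
Closure of {BF}: F → A applies, adding A. So (BF)⁺ = {ABF}.
The closure contains neither all of S1 = {ABCDEF} nor all of S2 = {BFGH}, so the common attributes are not a superkey of either fragment. The join is lossy.

No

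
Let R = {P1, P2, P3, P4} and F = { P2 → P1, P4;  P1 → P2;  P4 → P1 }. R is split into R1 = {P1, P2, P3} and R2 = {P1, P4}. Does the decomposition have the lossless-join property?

Common attributes: R1 ∩ R2 = {P1}.
Closure of {P1}: P1 → P2 applies, adding P2; P2 → P1, P4 applies, adding P4. So (P1)⁺ = {P1, P2, P4}.
This closure contains every attribute of R2, so R1 ∩ R2 → R2. The join is lossless.

Yes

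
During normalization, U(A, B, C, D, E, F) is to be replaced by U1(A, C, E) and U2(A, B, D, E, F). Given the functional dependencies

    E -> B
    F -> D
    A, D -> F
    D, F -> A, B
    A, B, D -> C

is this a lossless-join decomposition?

No

Common attributes: U1 ∩ U2 = {A, E}.
Closure of {A, E}: E → B applies, adding B. So (A, E)⁺ = {A, B, E}.
The closure contains neither all of U1 = {A, C, E} nor all of U2 = {A, B, D, E, F}, so the common attributes are not a superkey of either fragment. The join is lossy.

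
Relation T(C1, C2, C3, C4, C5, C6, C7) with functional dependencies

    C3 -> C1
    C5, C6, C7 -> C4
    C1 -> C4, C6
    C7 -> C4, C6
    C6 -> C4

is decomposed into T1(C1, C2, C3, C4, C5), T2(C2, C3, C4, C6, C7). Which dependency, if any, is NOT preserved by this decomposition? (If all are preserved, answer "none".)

C1 -> C4, C6

Check C1 → C4, C6: no single fragment contains all of {C1, C4, C6}, and the restricted closure of {C1} across the fragments never reaches {C4, C6}.
C3 → C1 is preserved.
C5, C6, C7 → C4 is preserved.
C7 → C4, C6 is preserved.
C6 → C4 is preserved.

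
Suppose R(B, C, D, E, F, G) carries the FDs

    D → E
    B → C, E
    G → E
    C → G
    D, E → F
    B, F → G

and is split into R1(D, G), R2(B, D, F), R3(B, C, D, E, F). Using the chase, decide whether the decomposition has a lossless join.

Chase test. Columns are B, C, D, E, F, G; row i has aⱼ where attribute j ∈ Ri, else bᵢⱼ.
Initial tableau (one row per fragment):
  row 1: b11 b12 a3 b14 b15 a6
  row 2: a1 b22 a3 b24 a5 b26
  row 3: a1 a2 a3 a4 a5 b36
Rows 1 and 2 agree on D; apply D→E and equate their E entries.
Rows 1 and 3 agree on D; apply D→E and equate their E entries.
Rows 2 and 3 agree on B; apply B→C, E and equate their C, E entries.
Rows 2 and 3 agree on C; apply C→G and equate their G entries.
Rows 1 and 2 agree on D, E; apply D, E→F and equate their F entries.
No row becomes fully distinguished — the join is lossy.

No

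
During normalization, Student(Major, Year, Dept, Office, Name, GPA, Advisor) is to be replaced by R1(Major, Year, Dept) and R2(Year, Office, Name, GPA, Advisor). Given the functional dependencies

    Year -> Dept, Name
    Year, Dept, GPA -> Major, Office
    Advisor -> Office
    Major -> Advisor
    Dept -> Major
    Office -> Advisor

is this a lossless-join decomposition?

Yes

Common attributes: R1 ∩ R2 = {Year}.
Closure of {Year}: Year → Dept, Name applies, adding Dept, Name; Dept → Major applies, adding Major; Major → Advisor applies, adding Advisor; Advisor → Office applies, adding Office. So (Year)⁺ = {Major, Year, Dept, Office, Name, Advisor}.
This closure contains every attribute of R1, so R1 ∩ R2 → R1. The join is lossless.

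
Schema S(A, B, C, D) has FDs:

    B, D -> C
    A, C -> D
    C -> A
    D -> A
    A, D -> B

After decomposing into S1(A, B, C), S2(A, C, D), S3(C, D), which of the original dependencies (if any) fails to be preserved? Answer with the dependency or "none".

B, D → C: restricted closure across fragments reaches C.
A, C → D lies within S2.
C → A lies within S1.
D → A lies within S2.
A, D → B: restricted closure across fragments reaches B.
Every dependency is enforceable on the fragments, so the decomposition is dependency-preserving.

none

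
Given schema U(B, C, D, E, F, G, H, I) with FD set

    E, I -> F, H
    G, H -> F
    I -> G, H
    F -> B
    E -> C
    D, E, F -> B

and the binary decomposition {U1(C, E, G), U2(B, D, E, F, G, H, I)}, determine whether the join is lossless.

Yes

Common attributes: U1 ∩ U2 = {E, G}.
Closure of {E, G}: E → C applies, adding C. So (E, G)⁺ = {C, E, G}.
This closure contains every attribute of U1, so U1 ∩ U2 → U1. The join is lossless.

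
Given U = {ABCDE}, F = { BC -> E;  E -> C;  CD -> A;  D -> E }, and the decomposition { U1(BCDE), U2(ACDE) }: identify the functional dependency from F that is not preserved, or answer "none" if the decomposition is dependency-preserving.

BC → E lies within U1.
E → C lies within U1.
CD → A lies within U2.
D → E lies within U1.
Every dependency is enforceable on the fragments, so the decomposition is dependency-preserving.

none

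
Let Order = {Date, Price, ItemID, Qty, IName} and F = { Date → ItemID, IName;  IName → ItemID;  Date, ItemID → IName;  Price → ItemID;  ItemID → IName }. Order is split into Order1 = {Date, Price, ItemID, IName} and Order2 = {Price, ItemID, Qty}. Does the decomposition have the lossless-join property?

No

Common attributes: Order1 ∩ Order2 = {Price, ItemID}.
Closure of {Price, ItemID}: ItemID → IName applies, adding IName. So (Price, ItemID)⁺ = {Price, ItemID, IName}.
The closure contains neither all of Order1 = {Date, Price, ItemID, IName} nor all of Order2 = {Price, ItemID, Qty}, so the common attributes are not a superkey of either fragment. The join is lossy.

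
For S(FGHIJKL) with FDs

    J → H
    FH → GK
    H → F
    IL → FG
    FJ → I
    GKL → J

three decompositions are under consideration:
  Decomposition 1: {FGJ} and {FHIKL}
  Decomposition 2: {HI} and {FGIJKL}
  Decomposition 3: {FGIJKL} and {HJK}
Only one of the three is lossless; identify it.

Decomposition 3

Decomposition 1: common = {F}, closure = {F} → lossy.
Decomposition 2: common = {I}, closure = {I} → lossy.
Decomposition 3: common = {JK}, closure = {FGHIJK} → lossless.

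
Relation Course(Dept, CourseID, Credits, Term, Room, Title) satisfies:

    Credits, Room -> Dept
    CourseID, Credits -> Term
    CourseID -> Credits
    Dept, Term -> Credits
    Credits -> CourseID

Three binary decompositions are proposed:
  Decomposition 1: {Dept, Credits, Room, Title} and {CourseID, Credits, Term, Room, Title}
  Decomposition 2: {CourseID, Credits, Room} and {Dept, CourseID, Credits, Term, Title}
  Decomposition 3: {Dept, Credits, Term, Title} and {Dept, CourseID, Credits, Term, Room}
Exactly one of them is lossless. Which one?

Decomposition 1: common = {Credits, Room, Title}, closure = {Dept, CourseID, Credits, Term, Room, Title} → lossless.
Decomposition 2: common = {CourseID, Credits}, closure = {CourseID, Credits, Term} → lossy.
Decomposition 3: common = {Dept, Credits, Term}, closure = {Dept, CourseID, Credits, Term} → lossy.

Decomposition 1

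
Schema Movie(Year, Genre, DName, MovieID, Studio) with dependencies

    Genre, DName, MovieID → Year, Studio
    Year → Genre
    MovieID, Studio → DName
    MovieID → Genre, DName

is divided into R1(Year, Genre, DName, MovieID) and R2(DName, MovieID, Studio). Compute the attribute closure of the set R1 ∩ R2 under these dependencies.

R1 ∩ R2 = {DName, MovieID}.
MovieID → Genre, DName applies, adding Genre
Genre, DName, MovieID → Year, Studio applies, adding Year, Studio
Closure: {Year, Genre, DName, MovieID, Studio}.

Year, Genre, DName, MovieID, Studio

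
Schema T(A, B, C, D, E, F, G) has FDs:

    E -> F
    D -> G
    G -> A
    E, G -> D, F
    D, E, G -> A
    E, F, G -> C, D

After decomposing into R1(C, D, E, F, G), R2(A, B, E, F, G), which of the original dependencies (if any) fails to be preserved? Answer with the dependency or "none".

E → F lies within R1.
D → G lies within R1.
G → A lies within R2.
E, G → D, F lies within R1.
D, E, G → A: restricted closure across fragments reaches A.
E, F, G → C, D lies within R1.
Every dependency is enforceable on the fragments, so the decomposition is dependency-preserving.

none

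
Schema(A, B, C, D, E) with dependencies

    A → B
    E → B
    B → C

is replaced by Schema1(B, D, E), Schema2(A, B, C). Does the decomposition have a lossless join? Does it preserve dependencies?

Lossless test: (B)⁺ = {B, C}, which is a superkey of neither fragment — lossy.
Dependency preservation: every FD's attributes lie within a single fragment, so each can be enforced locally — preserved.

lossy but dependency-preserving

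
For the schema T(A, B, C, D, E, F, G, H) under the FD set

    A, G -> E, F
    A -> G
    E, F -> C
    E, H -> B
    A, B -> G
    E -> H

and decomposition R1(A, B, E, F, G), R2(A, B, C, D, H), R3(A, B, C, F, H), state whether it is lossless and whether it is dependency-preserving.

Lossless test (chase): Rows 1 and 2 agree on A; apply A→G and equate their G entries. Rows 1 and 3 agree on A; apply A→G and equate their G entries. Rows 1 and 2 agree on A, G; apply A, G→E, F and equate their E, F entries. Rows 1 and 3 agree on A, G; apply A, G→E, F and equate their E, F entries. Rows 1 and 2 agree on E, F; apply E, F→C and equate their C entries. Rows 1 and 2 agree on E; apply E→H and equate their H entries. Row 2 is now all distinguished symbols — the join is lossless.
Dependency preservation: the restricted closure of {E, F} across the fragments never reaches {C}, so E, F → C cannot be enforced without a join — not preserved.

lossless but not dependency-preserving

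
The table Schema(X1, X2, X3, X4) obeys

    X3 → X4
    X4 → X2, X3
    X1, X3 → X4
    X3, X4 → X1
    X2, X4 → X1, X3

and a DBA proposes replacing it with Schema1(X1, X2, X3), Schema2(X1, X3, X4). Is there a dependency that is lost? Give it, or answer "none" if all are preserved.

X3 → X4 lies within Schema2.
X4 → X2, X3: restricted closure across fragments reaches X2, X3.
X1, X3 → X4 lies within Schema2.
X3, X4 → X1 lies within Schema2.
X2, X4 → X1, X3: restricted closure across fragments reaches X1, X3.
Every dependency is enforceable on the fragments, so the decomposition is dependency-preserving.

none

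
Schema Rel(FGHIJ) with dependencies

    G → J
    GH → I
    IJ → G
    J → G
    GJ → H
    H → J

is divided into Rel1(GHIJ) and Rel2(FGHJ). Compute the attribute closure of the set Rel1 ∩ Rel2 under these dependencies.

GHIJ

Rel1 ∩ Rel2 = {GHJ}.
GH → I applies, adding I
Closure: {GHIJ}.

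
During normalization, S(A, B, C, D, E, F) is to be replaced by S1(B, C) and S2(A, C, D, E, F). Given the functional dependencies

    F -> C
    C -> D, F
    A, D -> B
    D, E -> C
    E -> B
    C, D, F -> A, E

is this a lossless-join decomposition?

Yes

Common attributes: S1 ∩ S2 = {C}.
Closure of {C}: C → D, F applies, adding D, F; C, D, F → A, E applies, adding A, E; A, D → B applies, adding B. So (C)⁺ = {A, B, C, D, E, F}.
This closure contains every attribute of S1, so S1 ∩ S2 → S1. The join is lossless.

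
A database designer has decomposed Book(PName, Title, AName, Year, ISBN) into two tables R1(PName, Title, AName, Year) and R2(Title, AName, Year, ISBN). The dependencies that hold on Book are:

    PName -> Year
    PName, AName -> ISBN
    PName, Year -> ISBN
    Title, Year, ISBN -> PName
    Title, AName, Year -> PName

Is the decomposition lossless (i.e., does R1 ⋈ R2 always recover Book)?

Yes

Common attributes: R1 ∩ R2 = {Title, AName, Year}.
Closure of {Title, AName, Year}: Title, AName, Year → PName applies, adding PName; PName, AName → ISBN applies, adding ISBN. So (Title, AName, Year)⁺ = {PName, Title, AName, Year, ISBN}.
This closure contains every attribute of R1, so R1 ∩ R2 → R1. The join is lossless.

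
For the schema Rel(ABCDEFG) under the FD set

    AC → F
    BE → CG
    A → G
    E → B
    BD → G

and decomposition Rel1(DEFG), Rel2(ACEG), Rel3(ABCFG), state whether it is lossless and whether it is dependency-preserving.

lossy and not dependency-preserving

Lossless test (chase): Rows 2 and 3 agree on AC; apply AC→F and equate their F entries. Rows 1 and 2 agree on E; apply E→B and equate their B entries. Rows 1 and 2 agree on BE; apply BE→CG and equate their CG entries. No row becomes fully distinguished — the join is lossy.
Dependency preservation: the restricted closure of {E} across the fragments never reaches {B}, so E → B cannot be enforced without a join — not preserved.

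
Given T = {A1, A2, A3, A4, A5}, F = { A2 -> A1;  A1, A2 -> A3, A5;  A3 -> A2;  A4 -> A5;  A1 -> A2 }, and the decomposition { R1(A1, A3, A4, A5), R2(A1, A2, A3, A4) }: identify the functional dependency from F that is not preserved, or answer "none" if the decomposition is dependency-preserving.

A2 → A1 lies within R2.
A1, A2 → A3, A5: restricted closure across fragments reaches A3, A5.
A3 → A2 lies within R2.
A4 → A5 lies within R1.
A1 → A2 lies within R2.
Every dependency is enforceable on the fragments, so the decomposition is dependency-preserving.

none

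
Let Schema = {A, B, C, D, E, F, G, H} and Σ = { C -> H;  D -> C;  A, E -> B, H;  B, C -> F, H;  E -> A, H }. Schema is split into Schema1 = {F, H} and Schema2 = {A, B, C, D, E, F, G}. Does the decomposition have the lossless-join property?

Common attributes: Schema1 ∩ Schema2 = {F}.
No dependency enlarges {F}, so (F)⁺ = {F}.
The closure contains neither all of Schema1 = {F, H} nor all of Schema2 = {A, B, C, D, E, F, G}, so the common attributes are not a superkey of either fragment. The join is lossy.

No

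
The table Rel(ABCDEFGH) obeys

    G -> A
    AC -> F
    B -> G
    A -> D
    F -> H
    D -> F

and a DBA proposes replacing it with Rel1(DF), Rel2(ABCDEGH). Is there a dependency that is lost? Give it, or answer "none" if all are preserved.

F -> H

Check F → H: no single fragment contains all of {FH}, and the restricted closure of {F} across the fragments never reaches {H}.
G → A is preserved.
AC → F is preserved.
B → G is preserved.
A → D is preserved.
D → F is preserved.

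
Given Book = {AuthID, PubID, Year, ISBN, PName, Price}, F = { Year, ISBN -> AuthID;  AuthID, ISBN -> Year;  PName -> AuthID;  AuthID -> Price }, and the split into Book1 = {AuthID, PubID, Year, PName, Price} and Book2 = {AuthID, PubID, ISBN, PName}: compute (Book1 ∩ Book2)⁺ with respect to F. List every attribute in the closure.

AuthID, PubID, PName, Price

Book1 ∩ Book2 = {AuthID, PubID, PName}.
AuthID → Price applies, adding Price
Closure: {AuthID, PubID, PName, Price}.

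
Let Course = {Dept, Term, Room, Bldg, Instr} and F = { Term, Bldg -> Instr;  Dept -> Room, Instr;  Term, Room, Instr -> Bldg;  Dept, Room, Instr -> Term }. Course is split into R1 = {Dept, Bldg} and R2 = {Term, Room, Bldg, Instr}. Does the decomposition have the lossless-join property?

Common attributes: R1 ∩ R2 = {Bldg}.
No dependency enlarges {Bldg}, so (Bldg)⁺ = {Bldg}.
The closure contains neither all of R1 = {Dept, Bldg} nor all of R2 = {Term, Room, Bldg, Instr}, so the common attributes are not a superkey of either fragment. The join is lossy.

No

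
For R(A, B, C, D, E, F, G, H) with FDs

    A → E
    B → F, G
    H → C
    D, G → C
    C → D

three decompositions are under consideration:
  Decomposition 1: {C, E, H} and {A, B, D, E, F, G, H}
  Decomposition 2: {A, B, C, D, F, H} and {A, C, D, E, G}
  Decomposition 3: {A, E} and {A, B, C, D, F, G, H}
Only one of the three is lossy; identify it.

Decomposition 1: common = {E, H}, closure = {C, D, E, H} → lossless.
Decomposition 2: common = {A, C, D}, closure = {A, C, D, E} → lossy.
Decomposition 3: common = {A}, closure = {A, E} → lossless.

Decomposition 2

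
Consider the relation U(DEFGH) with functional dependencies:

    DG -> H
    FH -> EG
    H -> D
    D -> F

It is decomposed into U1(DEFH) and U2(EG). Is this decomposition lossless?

No

Common attributes: U1 ∩ U2 = {E}.
No dependency enlarges {E}, so (E)⁺ = {E}.
The closure contains neither all of U1 = {DEFH} nor all of U2 = {EG}, so the common attributes are not a superkey of either fragment. The join is lossy.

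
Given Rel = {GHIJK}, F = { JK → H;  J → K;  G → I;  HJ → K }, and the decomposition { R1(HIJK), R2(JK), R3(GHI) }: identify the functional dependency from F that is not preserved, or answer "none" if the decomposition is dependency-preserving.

JK → H lies within R1.
J → K lies within R1.
G → I lies within R3.
HJ → K lies within R1.
Every dependency is enforceable on the fragments, so the decomposition is dependency-preserving.

none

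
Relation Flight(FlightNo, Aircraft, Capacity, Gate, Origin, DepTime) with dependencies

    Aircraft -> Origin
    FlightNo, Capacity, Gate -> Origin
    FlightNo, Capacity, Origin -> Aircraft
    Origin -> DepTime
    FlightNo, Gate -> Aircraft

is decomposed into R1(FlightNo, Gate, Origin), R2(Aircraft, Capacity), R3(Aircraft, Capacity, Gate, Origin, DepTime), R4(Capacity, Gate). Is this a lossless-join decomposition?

No

Chase test. Columns are FlightNo, Aircraft, Capacity, Gate, Origin, DepTime; row i has aⱼ where attribute j ∈ Ri, else bᵢⱼ.
Initial tableau (one row per fragment):
  row 1: a1 b12 b13 a4 a5 b16
  row 2: b21 a2 a3 b24 b25 b26
  row 3: b31 a2 a3 a4 a5 a6
  row 4: b41 b42 a3 a4 b45 b46
Rows 2 and 3 agree on Aircraft; apply Aircraft→Origin and equate their Origin entries.
Rows 1 and 2 agree on Origin; apply Origin→DepTime and equate their DepTime entries.
Rows 1 and 3 agree on Origin; apply Origin→DepTime and equate their DepTime entries.
No row becomes fully distinguished — the join is lossy.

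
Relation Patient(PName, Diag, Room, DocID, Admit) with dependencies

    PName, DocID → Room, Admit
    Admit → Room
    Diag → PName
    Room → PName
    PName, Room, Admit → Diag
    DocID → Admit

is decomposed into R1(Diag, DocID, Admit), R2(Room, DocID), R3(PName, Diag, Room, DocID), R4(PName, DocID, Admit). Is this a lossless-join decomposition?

Chase test. Columns are PName, Diag, Room, DocID, Admit; row i has aⱼ where attribute j ∈ Ri, else bᵢⱼ.
Initial tableau (one row per fragment):
  row 1: b11 a2 b13 a4 a5
  row 2: b21 b22 a3 a4 b25
  row 3: a1 a2 a3 a4 b35
  row 4: a1 b42 b43 a4 a5
Rows 3 and 4 agree on PName, DocID; apply PName, DocID→Room, Admit and equate their Room, Admit entries.
Rows 1 and 3 agree on Admit; apply Admit→Room and equate their Room entries.
Rows 1 and 3 agree on Diag; apply Diag→PName and equate their PName entries.
Rows 1 and 2 agree on Room; apply Room→PName and equate their PName entries.
Rows 1 and 4 agree on PName, Room, Admit; apply PName, Room, Admit→Diag and equate their Diag entries.
Rows 1 and 2 agree on DocID; apply DocID→Admit and equate their Admit entries.
Rows 1 and 2 agree on PName, Room, Admit; apply PName, Room, Admit→Diag and equate their Diag entries.
Row 1 is now all distinguished symbols — the join is lossless.

Yes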